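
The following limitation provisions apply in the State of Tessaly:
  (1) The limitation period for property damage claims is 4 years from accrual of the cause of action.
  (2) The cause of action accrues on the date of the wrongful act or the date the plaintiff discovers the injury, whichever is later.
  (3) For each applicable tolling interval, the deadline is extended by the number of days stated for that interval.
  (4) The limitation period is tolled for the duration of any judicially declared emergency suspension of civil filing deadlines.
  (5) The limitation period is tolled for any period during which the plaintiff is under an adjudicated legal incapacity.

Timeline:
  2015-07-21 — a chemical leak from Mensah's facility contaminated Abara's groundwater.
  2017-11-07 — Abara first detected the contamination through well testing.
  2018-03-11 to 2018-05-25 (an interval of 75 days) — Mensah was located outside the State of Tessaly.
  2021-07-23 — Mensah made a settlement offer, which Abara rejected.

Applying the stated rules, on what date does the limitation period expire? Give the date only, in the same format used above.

The claim accrued on 2017-11-07 — the later of the 2015-07-21 act and the 2017-11-07 discovery.
The untolled deadline — 4 years after 2017-11-07 — is 2021-11-07.
Although the defendant's absence ran from 2018-03-11 to 2018-05-25, the stated rules do not make that a tolling event, so it is disregarded.
The other events in the timeline have no effect on the limitation period under the stated rules.

2021-11-07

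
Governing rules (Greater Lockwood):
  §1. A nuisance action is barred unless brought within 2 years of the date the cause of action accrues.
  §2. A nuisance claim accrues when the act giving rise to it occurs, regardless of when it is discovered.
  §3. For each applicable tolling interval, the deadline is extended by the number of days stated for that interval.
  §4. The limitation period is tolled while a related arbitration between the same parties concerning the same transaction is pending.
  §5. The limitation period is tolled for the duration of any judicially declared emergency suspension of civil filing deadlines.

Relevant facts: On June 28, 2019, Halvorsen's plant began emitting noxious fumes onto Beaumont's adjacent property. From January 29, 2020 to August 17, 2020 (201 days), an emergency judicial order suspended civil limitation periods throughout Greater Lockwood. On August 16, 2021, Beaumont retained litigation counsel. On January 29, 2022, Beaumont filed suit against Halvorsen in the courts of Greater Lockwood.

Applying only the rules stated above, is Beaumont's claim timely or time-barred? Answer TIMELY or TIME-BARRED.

TIME-BARRED

The claim accrued on June 28, 2019, when the wrongful act occurred.
Adding the 2 years base period to June 28, 2019 gives a deadline of June 28, 2021, before any tolling.
The period was tolled for 201 days by the emergency suspension of filing deadlines (January 29, 2020 to August 17, 2020), pushing the deadline to January 15, 2022.
Nothing else in the chronology tolls or restarts the period.
Filing on January 29, 2022 missed the January 15, 2022 deadline — the action is time-barred.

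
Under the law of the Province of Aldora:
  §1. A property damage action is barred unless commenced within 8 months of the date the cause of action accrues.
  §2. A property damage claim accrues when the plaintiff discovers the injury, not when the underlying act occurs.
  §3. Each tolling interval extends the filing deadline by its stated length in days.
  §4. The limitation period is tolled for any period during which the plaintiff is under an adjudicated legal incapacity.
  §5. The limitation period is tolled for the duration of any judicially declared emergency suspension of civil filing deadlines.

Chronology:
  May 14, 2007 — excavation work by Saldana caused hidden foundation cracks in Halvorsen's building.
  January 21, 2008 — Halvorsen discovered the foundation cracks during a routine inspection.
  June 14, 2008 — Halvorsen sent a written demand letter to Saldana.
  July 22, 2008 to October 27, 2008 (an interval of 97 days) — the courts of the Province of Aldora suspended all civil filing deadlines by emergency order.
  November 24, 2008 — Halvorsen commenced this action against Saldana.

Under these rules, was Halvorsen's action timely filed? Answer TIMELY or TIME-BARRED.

TIMELY

Accrual is tied to discovery, so the period began on January 21, 2008 rather than on May 14, 2007 when the act occurred.
The untolled deadline — 8 months after January 21, 2008 — is September 21, 2008.
The period was tolled for 97 days by the emergency suspension of filing deadlines (July 22, 2008 to October 27, 2008), pushing the deadline to December 27, 2008.
None of the other events listed affects the running of the period under the stated rules.
Filing on November 24, 2008 beat the December 27, 2008 deadline — the action is timely.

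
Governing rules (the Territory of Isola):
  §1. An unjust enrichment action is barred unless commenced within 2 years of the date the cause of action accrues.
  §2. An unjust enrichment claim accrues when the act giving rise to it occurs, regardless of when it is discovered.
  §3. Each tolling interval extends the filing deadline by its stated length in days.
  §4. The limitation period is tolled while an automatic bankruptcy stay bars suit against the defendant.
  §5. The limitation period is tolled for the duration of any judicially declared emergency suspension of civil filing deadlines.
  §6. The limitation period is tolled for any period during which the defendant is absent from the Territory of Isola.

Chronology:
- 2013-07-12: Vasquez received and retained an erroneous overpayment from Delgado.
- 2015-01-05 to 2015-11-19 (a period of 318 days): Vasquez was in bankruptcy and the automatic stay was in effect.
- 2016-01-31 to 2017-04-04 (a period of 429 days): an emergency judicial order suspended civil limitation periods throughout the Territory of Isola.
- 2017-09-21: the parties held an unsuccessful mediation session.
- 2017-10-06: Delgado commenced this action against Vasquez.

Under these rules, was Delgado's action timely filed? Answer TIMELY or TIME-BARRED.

TIME-BARRED

The claim accrued on 2013-07-12, when the wrongful act occurred.
Adding the 2 years base period to 2013-07-12 gives a deadline of 2015-07-12, before any tolling.
Because the automatic bankruptcy stay ran from 2015-01-05 to 2015-11-19, the deadline is extended by 318 days to 2016-05-25.
The period was tolled for 429 days by the emergency suspension of filing deadlines (2016-01-31 to 2017-04-04), pushing the deadline to 2017-07-28.
Nothing else in the chronology tolls or restarts the period.
Filing on 2017-10-06 missed the 2017-07-28 deadline — the action is time-barred.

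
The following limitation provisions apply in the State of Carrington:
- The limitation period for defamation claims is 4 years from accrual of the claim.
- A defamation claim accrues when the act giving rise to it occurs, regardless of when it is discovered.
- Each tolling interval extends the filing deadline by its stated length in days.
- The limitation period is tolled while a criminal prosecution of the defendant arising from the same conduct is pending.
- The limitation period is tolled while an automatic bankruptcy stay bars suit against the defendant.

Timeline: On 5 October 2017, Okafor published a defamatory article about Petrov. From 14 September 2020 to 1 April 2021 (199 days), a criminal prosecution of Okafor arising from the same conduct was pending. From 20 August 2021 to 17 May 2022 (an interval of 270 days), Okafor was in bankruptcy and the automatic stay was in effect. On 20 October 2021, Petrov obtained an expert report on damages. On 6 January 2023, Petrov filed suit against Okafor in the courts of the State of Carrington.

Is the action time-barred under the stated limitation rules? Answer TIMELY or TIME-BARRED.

TIMELY

The claim accrued on 5 October 2017, when the wrongful act occurred.
4 years from 5 October 2017 is 5 October 2021.
The period was tolled for 199 days by the pending criminal prosecution (14 September 2020 to 1 April 2021), pushing the deadline to 22 April 2022.
Because the automatic bankruptcy stay ran from 20 August 2021 to 17 May 2022, the deadline is extended by 270 days to 17 January 2023.
Nothing else in the chronology tolls or restarts the period.
Filing on 6 January 2023 beat the 17 January 2023 deadline — the action is timely.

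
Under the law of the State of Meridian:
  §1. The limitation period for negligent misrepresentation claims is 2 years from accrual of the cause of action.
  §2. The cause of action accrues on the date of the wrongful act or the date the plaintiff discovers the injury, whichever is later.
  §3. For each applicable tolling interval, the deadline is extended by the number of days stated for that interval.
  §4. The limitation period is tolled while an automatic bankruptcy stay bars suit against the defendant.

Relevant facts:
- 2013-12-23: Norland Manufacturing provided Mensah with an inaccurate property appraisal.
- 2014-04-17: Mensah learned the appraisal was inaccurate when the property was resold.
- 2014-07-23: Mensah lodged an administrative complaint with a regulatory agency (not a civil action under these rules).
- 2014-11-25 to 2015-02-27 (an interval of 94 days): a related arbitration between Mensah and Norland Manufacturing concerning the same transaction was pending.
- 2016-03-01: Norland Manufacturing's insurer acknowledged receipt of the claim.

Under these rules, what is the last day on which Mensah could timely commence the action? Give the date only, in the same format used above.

The claim accrued on 2014-04-17 — the later of the 2013-12-23 act and the 2014-04-17 discovery.
The untolled deadline — 2 years after 2014-04-17 — is 2016-04-17.
Although a pending arbitration ran from 2014-11-25 to 2015-02-27, the stated rules do not make that a tolling event, so it is disregarded.
Nothing else in the chronology tolls or restarts the period.

2016-04-17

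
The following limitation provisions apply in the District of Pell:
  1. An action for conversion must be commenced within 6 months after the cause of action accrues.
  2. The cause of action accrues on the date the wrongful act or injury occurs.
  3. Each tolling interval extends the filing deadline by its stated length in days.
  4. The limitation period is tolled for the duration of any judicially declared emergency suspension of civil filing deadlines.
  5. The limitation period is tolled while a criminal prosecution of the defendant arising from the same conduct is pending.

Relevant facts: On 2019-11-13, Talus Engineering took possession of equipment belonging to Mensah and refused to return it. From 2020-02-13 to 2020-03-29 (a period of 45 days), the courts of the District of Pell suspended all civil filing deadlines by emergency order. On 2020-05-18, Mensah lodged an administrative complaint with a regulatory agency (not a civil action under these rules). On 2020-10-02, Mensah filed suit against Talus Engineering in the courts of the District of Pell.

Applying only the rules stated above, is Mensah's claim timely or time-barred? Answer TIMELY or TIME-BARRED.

TIME-BARRED

The cause of action accrued on 2019-11-13, the date of the act.
The untolled deadline — 6 months after 2019-11-13 — is 2020-05-13.
Because the emergency suspension of filing deadlines ran from 2020-02-13 to 2020-03-29, the deadline is extended by 45 days to 2020-06-27.
The other events in the timeline have no effect on the limitation period under the stated rules.
The 2020-10-02 filing falls after the 2020-06-27 deadline; the claim is time-barred.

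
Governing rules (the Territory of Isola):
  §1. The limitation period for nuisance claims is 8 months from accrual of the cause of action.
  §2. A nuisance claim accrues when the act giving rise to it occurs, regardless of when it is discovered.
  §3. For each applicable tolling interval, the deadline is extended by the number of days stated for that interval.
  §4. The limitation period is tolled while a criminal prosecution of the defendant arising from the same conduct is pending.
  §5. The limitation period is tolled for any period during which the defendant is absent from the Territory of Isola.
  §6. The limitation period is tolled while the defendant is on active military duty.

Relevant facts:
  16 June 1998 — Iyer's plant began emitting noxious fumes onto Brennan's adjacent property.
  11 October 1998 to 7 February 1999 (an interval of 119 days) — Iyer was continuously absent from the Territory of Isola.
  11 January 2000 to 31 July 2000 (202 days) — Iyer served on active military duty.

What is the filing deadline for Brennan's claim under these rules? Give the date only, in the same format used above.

15 June 1999

The claim accrued on 16 June 1998, when the wrongful act occurred.
The untolled deadline — 8 months after 16 June 1998 — is 16 February 1999.
The defendant's absence from the jurisdiction from 11 October 1998 to 7 February 1999 tolled the period for 119 days, extending the deadline to 15 June 1999.
The defendant's active military service from 11 January 2000 to 31 July 2000 began after the period had already run on 15 June 1999, so it has no tolling effect.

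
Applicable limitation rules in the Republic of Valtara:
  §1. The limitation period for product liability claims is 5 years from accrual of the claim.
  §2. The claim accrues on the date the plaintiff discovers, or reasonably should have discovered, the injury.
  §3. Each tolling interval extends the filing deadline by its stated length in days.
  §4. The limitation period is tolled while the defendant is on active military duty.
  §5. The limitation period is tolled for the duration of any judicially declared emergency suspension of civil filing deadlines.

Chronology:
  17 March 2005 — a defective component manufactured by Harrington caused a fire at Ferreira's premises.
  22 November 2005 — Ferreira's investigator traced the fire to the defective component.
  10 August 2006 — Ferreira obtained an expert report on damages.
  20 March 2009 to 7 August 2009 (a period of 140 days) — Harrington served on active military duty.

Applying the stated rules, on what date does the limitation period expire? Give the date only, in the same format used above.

Accrual is tied to discovery, so the period began on 22 November 2005 rather than on 17 March 2005 when the act occurred.
5 years from 22 November 2005 is 22 November 2010.
Because the defendant's active military service ran from 20 March 2009 to 7 August 2009, the deadline is extended by 140 days to 11 April 2011.
The other events in the timeline have no effect on the limitation period under the stated rules.

11 April 2011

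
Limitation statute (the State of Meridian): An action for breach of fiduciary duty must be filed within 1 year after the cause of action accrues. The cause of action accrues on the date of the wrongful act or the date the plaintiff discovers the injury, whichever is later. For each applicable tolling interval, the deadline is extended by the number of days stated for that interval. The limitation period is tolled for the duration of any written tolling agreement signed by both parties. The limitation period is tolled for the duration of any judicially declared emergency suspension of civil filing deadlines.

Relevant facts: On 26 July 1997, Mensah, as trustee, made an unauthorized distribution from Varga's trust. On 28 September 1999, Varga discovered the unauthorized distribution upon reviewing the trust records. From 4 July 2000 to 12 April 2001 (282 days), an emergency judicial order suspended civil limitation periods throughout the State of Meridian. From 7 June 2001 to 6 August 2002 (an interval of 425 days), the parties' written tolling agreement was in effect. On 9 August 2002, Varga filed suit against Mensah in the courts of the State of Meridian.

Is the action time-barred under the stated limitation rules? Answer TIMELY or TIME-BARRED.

Because discovery on 28 September 1999 post-dates the 26 July 1997 act, accrual under the later-of rule falls on 28 September 1999.
The untolled deadline — 1 year after 28 September 1999 — is 28 September 2000.
Because the emergency suspension of filing deadlines ran from 4 July 2000 to 12 April 2001, the deadline is extended by 282 days to 7 July 2001.
The period was tolled for 425 days by the written tolling agreement (7 June 2001 to 6 August 2002), pushing the deadline to 5 September 2002.
Varga filed on 9 August 2002, before the 5 September 2002 deadline, so the action is timely.

TIMELY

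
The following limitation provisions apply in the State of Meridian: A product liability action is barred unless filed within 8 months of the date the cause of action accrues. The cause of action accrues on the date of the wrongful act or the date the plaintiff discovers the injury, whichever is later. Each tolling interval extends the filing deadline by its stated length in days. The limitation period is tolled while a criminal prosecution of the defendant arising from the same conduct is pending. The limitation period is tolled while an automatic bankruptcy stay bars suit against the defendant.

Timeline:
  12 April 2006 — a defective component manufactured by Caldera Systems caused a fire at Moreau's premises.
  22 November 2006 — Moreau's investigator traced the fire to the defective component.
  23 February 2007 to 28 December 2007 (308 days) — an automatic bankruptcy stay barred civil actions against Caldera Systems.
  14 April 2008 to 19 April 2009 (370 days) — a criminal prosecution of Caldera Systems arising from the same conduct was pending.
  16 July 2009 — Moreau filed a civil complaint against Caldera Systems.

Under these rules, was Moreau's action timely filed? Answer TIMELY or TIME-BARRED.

Taking the later of the act (12 April 2006) and discovery (22 November 2006), the claim accrued on 22 November 2006.
The untolled deadline — 8 months after 22 November 2006 — is 22 July 2007.
The period was tolled for 308 days by the automatic bankruptcy stay (23 February 2007 to 28 December 2007), pushing the deadline to 25 May 2008.
Because the pending criminal prosecution ran from 14 April 2008 to 19 April 2009, the deadline is extended by 370 days to 30 May 2009.
Moreau filed on 16 July 2009, after the 30 May 2009 deadline, so the action is time-barred.

TIME-BARRED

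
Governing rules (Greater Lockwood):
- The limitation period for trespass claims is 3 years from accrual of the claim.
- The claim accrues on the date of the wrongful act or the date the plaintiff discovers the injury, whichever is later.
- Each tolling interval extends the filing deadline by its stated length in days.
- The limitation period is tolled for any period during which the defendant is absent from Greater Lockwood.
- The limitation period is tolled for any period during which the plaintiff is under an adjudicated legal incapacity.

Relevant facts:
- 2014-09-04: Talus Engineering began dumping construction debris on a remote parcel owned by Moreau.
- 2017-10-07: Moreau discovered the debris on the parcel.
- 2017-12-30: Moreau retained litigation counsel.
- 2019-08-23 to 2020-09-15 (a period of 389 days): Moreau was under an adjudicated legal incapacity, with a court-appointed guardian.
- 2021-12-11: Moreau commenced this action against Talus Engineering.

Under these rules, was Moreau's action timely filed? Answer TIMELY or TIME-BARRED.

The claim accrued on 2017-10-07 — the later of the 2014-09-04 act and the 2017-10-07 discovery.
3 years from 2017-10-07 is 2020-10-07.
Because the plaintiff's legal incapacity ran from 2019-08-23 to 2020-09-15, the deadline is extended by 389 days to 2021-10-31.
The other events in the timeline have no effect on the limitation period under the stated rules.
Moreau filed on 2021-12-11, after the 2021-10-31 deadline, so the action is time-barred.

TIME-BARRED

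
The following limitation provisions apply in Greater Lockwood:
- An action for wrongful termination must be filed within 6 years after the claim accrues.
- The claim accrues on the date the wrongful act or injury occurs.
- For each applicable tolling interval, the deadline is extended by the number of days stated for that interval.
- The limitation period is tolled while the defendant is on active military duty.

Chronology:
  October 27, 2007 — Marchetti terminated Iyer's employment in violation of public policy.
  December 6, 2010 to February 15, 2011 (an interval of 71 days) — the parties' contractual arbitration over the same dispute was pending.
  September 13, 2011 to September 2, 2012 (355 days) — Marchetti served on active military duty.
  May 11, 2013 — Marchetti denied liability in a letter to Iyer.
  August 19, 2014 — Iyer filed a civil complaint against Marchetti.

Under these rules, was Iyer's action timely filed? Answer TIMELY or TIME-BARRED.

The claim accrued on October 27, 2007, when the wrongful act occurred.
Adding the 6 years base period to October 27, 2007 gives a deadline of October 27, 2013, before any tolling.
The period was tolled for 355 days by the defendant's active military service (September 13, 2011 to September 2, 2012), pushing the deadline to October 17, 2014.
No stated provision tolls the period for a pending arbitration, so the interval from December 6, 2010 to February 15, 2011 has no effect on the deadline.
Nothing else in the chronology tolls or restarts the period.
The August 19, 2014 filing precedes the October 17, 2014 deadline; the claim is timely.

TIMELY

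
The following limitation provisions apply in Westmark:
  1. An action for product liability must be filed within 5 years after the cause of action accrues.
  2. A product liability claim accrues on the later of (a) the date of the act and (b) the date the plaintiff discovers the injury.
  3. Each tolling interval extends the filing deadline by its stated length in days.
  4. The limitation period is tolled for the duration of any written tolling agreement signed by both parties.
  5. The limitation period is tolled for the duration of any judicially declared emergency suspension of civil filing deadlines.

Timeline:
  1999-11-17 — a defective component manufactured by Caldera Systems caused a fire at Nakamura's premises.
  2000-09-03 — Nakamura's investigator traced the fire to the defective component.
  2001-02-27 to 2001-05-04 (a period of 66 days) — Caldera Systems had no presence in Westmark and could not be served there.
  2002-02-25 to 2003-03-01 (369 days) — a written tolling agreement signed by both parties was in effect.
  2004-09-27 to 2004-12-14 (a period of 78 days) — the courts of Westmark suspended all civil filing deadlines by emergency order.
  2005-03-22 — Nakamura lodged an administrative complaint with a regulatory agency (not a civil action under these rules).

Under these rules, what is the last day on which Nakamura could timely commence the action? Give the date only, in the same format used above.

2006-11-24

The claim accrued on 2000-09-03 — the later of the 1999-11-17 act and the 2000-09-03 discovery.
The untolled deadline — 5 years after 2000-09-03 — is 2005-09-03.
The period was tolled for 369 days by the written tolling agreement (2002-02-25 to 2003-03-01), pushing the deadline to 2006-09-07.
Because the emergency suspension of filing deadlines ran from 2004-09-27 to 2004-12-14, the deadline is extended by 78 days to 2006-11-24.
Although the defendant's absence ran from 2001-02-27 to 2001-05-04, the stated rules do not make that a tolling event, so it is disregarded.
The other events in the timeline have no effect on the limitation period under the stated rules.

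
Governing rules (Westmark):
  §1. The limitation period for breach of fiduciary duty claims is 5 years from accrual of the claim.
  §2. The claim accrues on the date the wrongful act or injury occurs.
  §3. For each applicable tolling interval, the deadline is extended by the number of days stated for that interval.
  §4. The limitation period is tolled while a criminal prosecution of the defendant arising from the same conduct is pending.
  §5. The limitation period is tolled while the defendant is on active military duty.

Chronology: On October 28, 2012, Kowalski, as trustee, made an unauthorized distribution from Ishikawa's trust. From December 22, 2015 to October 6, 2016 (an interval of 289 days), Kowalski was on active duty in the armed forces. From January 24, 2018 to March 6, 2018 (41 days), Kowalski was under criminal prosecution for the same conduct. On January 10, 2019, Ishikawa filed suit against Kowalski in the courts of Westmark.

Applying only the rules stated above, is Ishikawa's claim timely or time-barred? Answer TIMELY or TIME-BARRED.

TIME-BARRED

The limitation period began to run on October 28, 2012.
Adding the 5 years base period to October 28, 2012 gives a deadline of October 28, 2017, before any tolling.
The period was tolled for 289 days by the defendant's active military service (December 22, 2015 to October 6, 2016), pushing the deadline to August 13, 2018.
The period was tolled for 41 days by the pending criminal prosecution (January 24, 2018 to March 6, 2018), pushing the deadline to September 23, 2018.
Ishikawa filed on January 10, 2019, after the September 23, 2018 deadline, so the action is time-barred.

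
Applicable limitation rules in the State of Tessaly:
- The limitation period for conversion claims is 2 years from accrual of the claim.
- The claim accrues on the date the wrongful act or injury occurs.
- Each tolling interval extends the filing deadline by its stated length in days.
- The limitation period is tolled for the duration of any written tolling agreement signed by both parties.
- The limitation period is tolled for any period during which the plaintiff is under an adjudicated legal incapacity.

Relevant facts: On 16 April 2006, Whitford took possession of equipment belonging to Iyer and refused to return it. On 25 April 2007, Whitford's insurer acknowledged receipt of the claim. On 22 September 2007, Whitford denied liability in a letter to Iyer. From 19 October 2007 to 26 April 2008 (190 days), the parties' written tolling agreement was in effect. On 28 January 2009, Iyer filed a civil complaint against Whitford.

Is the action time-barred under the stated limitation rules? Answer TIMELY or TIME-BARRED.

TIME-BARRED

The limitation period began to run on 16 April 2006.
Adding the 2 years base period to 16 April 2006 gives a deadline of 16 April 2008, before any tolling.
The written tolling agreement from 19 October 2007 to 26 April 2008 tolled the period for 190 days, extending the deadline to 23 October 2008.
Nothing else in the chronology tolls or restarts the period.
The 28 January 2009 filing falls after the 23 October 2008 deadline; the claim is time-barred.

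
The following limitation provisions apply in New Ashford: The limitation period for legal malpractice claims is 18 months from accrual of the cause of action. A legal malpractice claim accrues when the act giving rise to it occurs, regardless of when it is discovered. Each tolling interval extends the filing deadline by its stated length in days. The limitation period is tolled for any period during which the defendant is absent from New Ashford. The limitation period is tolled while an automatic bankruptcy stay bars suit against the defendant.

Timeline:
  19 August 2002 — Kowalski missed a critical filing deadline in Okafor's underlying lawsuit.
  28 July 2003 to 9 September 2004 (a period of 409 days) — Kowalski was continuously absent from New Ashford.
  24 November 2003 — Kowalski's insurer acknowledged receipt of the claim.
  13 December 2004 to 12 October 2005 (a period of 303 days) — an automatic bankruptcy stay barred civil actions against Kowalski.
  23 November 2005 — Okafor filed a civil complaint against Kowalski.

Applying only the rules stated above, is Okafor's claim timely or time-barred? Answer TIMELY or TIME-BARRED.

TIMELY

The limitation period began to run on 19 August 2002.
The untolled deadline — 18 months after 19 August 2002 — is 19 February 2004.
The defendant's absence from the jurisdiction from 28 July 2003 to 9 September 2004 tolled the period for 409 days, extending the deadline to 3 April 2005.
Because the automatic bankruptcy stay ran from 13 December 2004 to 12 October 2005, the deadline is extended by 303 days to 31 January 2006.
The other events in the timeline have no effect on the limitation period under the stated rules.
The 23 November 2005 filing precedes the 31 January 2006 deadline; the claim is timely.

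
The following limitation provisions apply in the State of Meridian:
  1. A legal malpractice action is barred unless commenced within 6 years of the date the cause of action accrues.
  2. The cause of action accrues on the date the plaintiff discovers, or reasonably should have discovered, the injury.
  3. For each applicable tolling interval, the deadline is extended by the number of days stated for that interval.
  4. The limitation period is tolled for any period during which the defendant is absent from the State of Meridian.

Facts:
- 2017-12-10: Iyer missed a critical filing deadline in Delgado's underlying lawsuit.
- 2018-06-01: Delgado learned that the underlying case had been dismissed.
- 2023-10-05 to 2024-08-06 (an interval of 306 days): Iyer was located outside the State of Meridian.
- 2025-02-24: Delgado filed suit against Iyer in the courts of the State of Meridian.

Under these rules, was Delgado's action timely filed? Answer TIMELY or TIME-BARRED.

Under the discovery rule, the claim accrued on 2018-06-01, when Delgado discovered the injury — not on the 2017-12-10 date of the underlying act.
6 years from 2018-06-01 is 2024-06-01.
The period was tolled for 306 days by the defendant's absence from the jurisdiction (2023-10-05 to 2024-08-06), pushing the deadline to 2025-04-03.
The 2025-02-24 filing precedes the 2025-04-03 deadline; the claim is timely.

TIMELY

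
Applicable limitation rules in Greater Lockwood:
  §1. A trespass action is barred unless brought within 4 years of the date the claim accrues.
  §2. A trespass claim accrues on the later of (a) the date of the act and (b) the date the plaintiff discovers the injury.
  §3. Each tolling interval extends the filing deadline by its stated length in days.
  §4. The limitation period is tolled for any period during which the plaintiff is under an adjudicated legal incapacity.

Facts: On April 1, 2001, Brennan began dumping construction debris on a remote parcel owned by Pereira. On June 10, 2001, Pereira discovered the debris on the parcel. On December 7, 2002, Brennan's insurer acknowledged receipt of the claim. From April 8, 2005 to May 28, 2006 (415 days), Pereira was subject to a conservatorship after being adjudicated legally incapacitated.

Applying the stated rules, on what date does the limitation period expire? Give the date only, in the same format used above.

The claim accrued on June 10, 2001 — the later of the April 1, 2001 act and the June 10, 2001 discovery.
Adding the 4 years base period to June 10, 2001 gives a deadline of June 10, 2005, before any tolling.
Because the plaintiff's legal incapacity ran from April 8, 2005 to May 28, 2006, the deadline is extended by 415 days to July 30, 2006.
The other events in the timeline have no effect on the limitation period under the stated rules.

July 30, 2006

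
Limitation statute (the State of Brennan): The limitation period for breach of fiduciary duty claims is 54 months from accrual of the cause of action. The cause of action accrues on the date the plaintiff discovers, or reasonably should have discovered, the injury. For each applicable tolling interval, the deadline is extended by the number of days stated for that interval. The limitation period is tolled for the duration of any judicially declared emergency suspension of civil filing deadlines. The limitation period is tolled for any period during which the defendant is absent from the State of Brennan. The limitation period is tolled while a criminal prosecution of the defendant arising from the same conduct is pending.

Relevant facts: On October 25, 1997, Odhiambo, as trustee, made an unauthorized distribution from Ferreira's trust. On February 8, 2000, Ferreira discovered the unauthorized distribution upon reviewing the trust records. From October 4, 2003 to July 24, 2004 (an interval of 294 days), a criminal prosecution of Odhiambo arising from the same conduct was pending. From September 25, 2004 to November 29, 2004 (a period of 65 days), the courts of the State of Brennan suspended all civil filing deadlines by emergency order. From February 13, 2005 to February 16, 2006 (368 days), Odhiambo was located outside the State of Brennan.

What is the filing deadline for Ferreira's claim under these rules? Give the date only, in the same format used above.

Under the discovery rule, the claim accrued on February 8, 2000, when Ferreira discovered the injury — not on the October 25, 1997 date of the underlying act.
The untolled deadline — 54 months after February 8, 2000 — is August 8, 2004.
The period was tolled for 294 days by the pending criminal prosecution (October 4, 2003 to July 24, 2004), pushing the deadline to May 29, 2005.
The emergency suspension of filing deadlines from September 25, 2004 to November 29, 2004 tolled the period for 65 days, extending the deadline to August 2, 2005.
Because the defendant's absence from the jurisdiction ran from February 13, 2005 to February 16, 2006, the deadline is extended by 368 days to August 5, 2006.

August 5, 2006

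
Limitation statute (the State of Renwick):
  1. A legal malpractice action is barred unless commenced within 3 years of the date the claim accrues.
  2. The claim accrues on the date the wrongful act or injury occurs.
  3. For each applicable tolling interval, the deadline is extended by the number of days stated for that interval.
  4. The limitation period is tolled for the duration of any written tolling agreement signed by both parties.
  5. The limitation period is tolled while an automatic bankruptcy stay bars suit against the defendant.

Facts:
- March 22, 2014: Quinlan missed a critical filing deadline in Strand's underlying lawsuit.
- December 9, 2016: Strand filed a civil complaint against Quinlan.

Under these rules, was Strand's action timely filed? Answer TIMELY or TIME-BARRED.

The claim accrued on March 22, 2014, when the wrongful act occurred.
3 years from March 22, 2014 is March 22, 2017.
The December 9, 2016 filing precedes the March 22, 2017 deadline; the claim is timely.

TIMELY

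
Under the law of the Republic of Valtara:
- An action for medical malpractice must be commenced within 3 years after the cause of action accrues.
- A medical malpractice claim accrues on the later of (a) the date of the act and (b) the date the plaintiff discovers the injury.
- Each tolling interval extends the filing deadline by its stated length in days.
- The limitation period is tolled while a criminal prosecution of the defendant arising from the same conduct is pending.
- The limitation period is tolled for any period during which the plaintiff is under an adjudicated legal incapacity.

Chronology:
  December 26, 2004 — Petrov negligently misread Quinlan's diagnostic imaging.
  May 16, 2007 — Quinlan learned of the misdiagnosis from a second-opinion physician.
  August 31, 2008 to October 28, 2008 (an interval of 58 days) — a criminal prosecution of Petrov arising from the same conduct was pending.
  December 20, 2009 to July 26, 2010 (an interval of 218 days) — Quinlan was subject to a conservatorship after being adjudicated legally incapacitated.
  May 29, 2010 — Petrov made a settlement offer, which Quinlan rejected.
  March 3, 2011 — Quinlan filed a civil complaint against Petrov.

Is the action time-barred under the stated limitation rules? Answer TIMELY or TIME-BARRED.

TIME-BARRED

The claim accrued on May 16, 2007 — the later of the December 26, 2004 act and the May 16, 2007 discovery.
Adding the 3 years base period to May 16, 2007 gives a deadline of May 16, 2010, before any tolling.
The period was tolled for 58 days by the pending criminal prosecution (August 31, 2008 to October 28, 2008), pushing the deadline to July 13, 2010.
Because the plaintiff's legal incapacity ran from December 20, 2009 to July 26, 2010, the deadline is extended by 218 days to February 16, 2011.
Nothing else in the chronology tolls or restarts the period.
Quinlan filed on March 3, 2011, after the February 16, 2011 deadline, so the action is time-barred.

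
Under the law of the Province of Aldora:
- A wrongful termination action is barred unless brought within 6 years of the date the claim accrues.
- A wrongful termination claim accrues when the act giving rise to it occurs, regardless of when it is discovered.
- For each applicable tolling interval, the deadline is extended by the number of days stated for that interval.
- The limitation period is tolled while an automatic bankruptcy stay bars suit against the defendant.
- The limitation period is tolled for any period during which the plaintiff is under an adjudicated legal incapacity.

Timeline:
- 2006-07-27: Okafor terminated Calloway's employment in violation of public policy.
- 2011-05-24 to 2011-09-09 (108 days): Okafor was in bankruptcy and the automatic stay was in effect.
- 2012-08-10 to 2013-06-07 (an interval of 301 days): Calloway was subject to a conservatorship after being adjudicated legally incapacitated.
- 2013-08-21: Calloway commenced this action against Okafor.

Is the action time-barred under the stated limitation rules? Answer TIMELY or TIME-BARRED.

The limitation period began to run on 2006-07-27.
Adding the 6 years base period to 2006-07-27 gives a deadline of 2012-07-27, before any tolling.
Because the automatic bankruptcy stay ran from 2011-05-24 to 2011-09-09, the deadline is extended by 108 days to 2012-11-12.
The period was tolled for 301 days by the plaintiff's legal incapacity (2012-08-10 to 2013-06-07), pushing the deadline to 2013-09-09.
Filing on 2013-08-21 beat the 2013-09-09 deadline — the action is timely.

TIMELY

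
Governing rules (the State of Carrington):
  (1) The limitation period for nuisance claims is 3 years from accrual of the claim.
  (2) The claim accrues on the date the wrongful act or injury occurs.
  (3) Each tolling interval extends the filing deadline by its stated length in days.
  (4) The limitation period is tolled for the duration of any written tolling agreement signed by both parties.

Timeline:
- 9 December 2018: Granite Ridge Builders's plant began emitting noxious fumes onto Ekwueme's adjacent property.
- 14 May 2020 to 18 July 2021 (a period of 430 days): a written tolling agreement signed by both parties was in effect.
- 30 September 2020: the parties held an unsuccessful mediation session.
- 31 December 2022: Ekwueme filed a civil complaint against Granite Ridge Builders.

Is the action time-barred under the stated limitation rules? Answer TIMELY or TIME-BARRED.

The claim accrued on 9 December 2018, when the wrongful act occurred.
The untolled deadline — 3 years after 9 December 2018 — is 9 December 2021.
The period was tolled for 430 days by the written tolling agreement (14 May 2020 to 18 July 2021), pushing the deadline to 12 February 2023.
Nothing else in the chronology tolls or restarts the period.
The 31 December 2022 filing precedes the 12 February 2023 deadline; the claim is timely.

TIMELY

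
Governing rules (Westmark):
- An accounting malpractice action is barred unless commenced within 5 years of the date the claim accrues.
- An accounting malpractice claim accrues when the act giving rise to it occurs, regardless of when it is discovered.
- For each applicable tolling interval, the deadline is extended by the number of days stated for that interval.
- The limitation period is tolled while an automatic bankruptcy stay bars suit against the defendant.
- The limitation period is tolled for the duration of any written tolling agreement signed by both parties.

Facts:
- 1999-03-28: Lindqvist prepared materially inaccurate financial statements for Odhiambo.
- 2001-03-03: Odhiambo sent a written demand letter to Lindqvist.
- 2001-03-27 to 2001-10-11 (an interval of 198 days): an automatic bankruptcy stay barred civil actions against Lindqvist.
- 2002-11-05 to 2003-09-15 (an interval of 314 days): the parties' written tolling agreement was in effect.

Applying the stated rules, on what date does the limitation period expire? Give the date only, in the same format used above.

2005-08-22

The claim accrued on 1999-03-28, when the wrongful act occurred.
Adding the 5 years base period to 1999-03-28 gives a deadline of 2004-03-28, before any tolling.
The automatic bankruptcy stay from 2001-03-27 to 2001-10-11 tolled the period for 198 days, extending the deadline to 2004-10-12.
The written tolling agreement from 2002-11-05 to 2003-09-15 tolled the period for 314 days, extending the deadline to 2005-08-22.
The other events in the timeline have no effect on the limitation period under the stated rules.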